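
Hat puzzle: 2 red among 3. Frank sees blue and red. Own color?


Total red = 2, seen red = 1
Own red = 2 - 1 = 1
Frank's hat is red.

red


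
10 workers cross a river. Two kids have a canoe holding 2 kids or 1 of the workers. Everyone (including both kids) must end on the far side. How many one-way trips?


Per crossing of one of the workers: kids→, one←, one of the workers→, one← = 4 trips
10 × 4 = 40, + 1 final kids→ = 41
Minimum trips = 41

41


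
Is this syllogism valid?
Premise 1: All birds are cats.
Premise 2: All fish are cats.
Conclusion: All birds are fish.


Premise 1: All birds are cats.
Premise 2: All fish are cats.
Conclusion: All birds are fish.
Fallacy: undistributed middle. cats is predicate in both.
Counterexample: birds and fish could be disjoint subsets of cats.

Invalid


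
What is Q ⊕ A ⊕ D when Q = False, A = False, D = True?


Q = False, A = False, D = True
Step 1: Q ⊕ A = False XOR False = False
Step 2: False ⊕ D = False XOR True = True
XOR is true when an odd number of operands are true.

True


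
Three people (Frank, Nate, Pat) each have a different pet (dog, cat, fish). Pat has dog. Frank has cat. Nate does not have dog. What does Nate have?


From clues:
  Pat → dog
  Frank → cat
By elimination, Nate gets the remaining.

fish


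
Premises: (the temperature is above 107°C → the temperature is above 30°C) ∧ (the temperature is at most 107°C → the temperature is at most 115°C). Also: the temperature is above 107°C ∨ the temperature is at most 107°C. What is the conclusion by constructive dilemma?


Constructive dilemma: (P → Q) ∧ (R → S), P ∨ R ⊢ Q ∨ S
Premise 1: the temperature is above 107°C → the temperature is above 30°C
Premise 2: the temperature is at most 107°C → the temperature is at most 115°C
Premise 3: the temperature is above 107°C ∨ the temperature is at most 107°C
Case 1: Assuming the temperature is above 107°C, then by Premise 1, the temperature is above 30°C.
Case 2: Assuming the temperature is at most 107°C, then by Premise 2, the temperature is at most 115°C.
Since one of the temperature is above 107°C or the temperature is at most 107°C must hold, we get the temperature is above 30°C or the temperature is at most 115°C.

The temperature is above 30°C or the temperature is at most 115°C.


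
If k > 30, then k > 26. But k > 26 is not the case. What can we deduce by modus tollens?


Modus tollens: P → Q, ¬Q ⊢ ¬P
P: k > 30
Q: k > 26
We have P → Q and Q is false.
By modus tollens, P must be false.

It is not the case that k > 30


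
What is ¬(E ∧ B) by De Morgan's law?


De Morgan's law: ¬(P ∧ Q) ≡ ¬P ∨ ¬Q
¬(E ∧ B) = ¬E ∨ ¬B

¬E ∨ ¬B


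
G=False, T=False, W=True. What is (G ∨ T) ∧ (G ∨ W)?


G = False, T = False, W = True
Expression: (G ∨ T) ∧ (G ∨ W)
Step 1: G ∨ T = False OR False = False
Step 2: G ∨ W = False OR True = True
Step 3: (False) ∧ (True) = False AND True = False

False


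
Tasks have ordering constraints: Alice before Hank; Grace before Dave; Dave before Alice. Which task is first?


Constraints: Alice before Hank; Grace before Dave; Dave before Alice
The first task can have nothing scheduled before it, so it must never appear on the right of a 'before'.
Tasks appearing after some 'before': Hank, Dave, Alice.
The only task not in that list is Grace → it is first.

Grace


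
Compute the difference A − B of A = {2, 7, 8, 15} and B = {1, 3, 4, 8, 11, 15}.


A = {2, 7, 8, 15}
B = {1, 3, 4, 8, 11, 15}
Operation: difference A − B
In A but not B: 2, 7

{2, 7}


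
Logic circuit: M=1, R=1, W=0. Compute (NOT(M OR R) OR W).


M OR R = 1
NOT(1) = 0
0 OR 0 = 0

0


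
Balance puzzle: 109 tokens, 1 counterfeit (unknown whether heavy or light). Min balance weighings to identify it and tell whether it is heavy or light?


Let n = 109. 218 possibilities (n tokens × lighter/heavier); each weighing has 3 outcomes.
Bound for k weighings: say the first weighing puts j tokens on each pan. If it tips, the 2j weighed tokens remain suspects (each with a known direction) and k-1 weighings give 3^(k-1) outcomes; 3^(k-1) is odd, so 2j ≤ 3^(k-1) - 1. If it balances, the n - 2j unweighed tokens remain with direction unknown: 2(n - 2j) ≤ 3^(k-1) - 1 by the same parity argument. Adding, n ≤ (3^(k-1) - 1) + (3^(k-1) - 1)/2 = (3^k - 3)/2, and the classical three-group strategy achieves this (3 tokens in 2 weighings, 12 in 3, 39 in 4, 120 in 5).
So we need the smallest k with (3^k - 3)/2 ≥ 109.
k = 4: (3^4 - 3)/2 = 39 < 109 ✗
k = 5: (3^5 - 3)/2 = 120 ≥ 109 ✓

5


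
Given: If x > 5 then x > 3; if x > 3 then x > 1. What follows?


Hypothetical syllogism: P → Q, Q → R ⊢ P → R
Premise 1: x > 5 → x > 3
Premise 2: x > 3 → x > 1
Chain the implications: the middle term (x > 3) links the two.
Conclusion: If x > 5, then x > 1.

If x > 5, then x > 1.


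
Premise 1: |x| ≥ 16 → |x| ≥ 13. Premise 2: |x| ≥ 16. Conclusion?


Modus ponens: P → Q, P ⊢ Q
P: |x| ≥ 16
Q: |x| ≥ 13
We have P → Q and P is true.
By modus ponens, Q must be true.

|x| ≥ 13


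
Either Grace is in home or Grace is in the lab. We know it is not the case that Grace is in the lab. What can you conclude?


Disjunctive syllogism: P ∨ Q, ¬P ⊢ Q
Disjunction: Grace is in home ∨ Grace is in the lab
We know it is not the case that Grace is in the lab.
By disjunctive syllogism, the other disjunct must be true.

Grace is in home


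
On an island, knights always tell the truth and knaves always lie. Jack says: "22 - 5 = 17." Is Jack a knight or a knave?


Statement: "22 - 5 = 17."
Actual: 22 - 5 = 17
Claimed: 17
Statement is TRUE → Jack tells the truth → Knight

Knight


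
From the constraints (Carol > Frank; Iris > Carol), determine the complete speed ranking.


Constraints: Carol > Frank; Iris > Carol
Method: at each step, the next-highest is the one remaining person who never appears on the smaller side of a constraint between remaining people.
  Step 1: remaining {Frank, Iris, Carol}; on the smaller side: {Frank, Carol} → Iris is next (Iris > Carol).
  Step 2: remaining {Frank, Carol}; on the smaller side: {Frank} → Carol is next (Carol > Frank).
  Step 3: only Frank remains → lowest.
Final ranking (highest to lowest):

Iris > Carol > Frank


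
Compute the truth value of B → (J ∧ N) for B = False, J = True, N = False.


B = False, J = True, N = False
Step 1: J ∧ N = True AND False = False
Step 2: B → (False): false only when B=True and consequent=False.
Result: True

True


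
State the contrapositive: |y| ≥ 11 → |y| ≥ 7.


Original: If |y| ≥ 11, then |y| ≥ 7
Contrapositive: If ¬Q, then ¬P
Negate Q: not (|y| ≥ 7)
Negate P: not (|y| ≥ 11)

If not (|y| ≥ 7), then not (|y| ≥ 11).


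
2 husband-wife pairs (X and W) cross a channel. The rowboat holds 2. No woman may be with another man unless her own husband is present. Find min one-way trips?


Label couples X and W.
1. WX+WW → (far: WX,WW; near: HX,HW)
2. WX ←   (far: WW; near: HX,HW,WX)
3. HX+HW → (far: HX,HW,WW; near: WX)
4. HX ←   (far: HW,WW; near: HX,WX)  — HX returns, since WX is alone on near bank
5. HX+WX → (far: all four; near: empty)
Every state respects the constraint.
Minimum trips = 5

5


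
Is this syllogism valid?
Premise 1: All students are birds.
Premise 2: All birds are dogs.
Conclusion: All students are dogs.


Premise 1: All students are birds.
Premise 2: All birds are dogs.
Conclusion: All students are dogs.
Barbara syllogism (AAA-1): All A are B, All B are C → All A are C.
Middle term (birds) distributed in premise 2.

Valid


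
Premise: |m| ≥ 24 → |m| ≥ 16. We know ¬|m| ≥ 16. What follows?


Modus tollens: P → Q, ¬Q ⊢ ¬P
P: |m| ≥ 24
Q: |m| ≥ 16
We have P → Q and Q is false.
By modus tollens, P must be false.

It is not the case that |m| ≥ 24


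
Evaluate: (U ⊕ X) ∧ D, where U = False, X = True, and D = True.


U = False, X = True, D = True
Step 1: U ⊕ X = False XOR True = True
Step 2: True ∧ D = True AND True = True
XOR true when exactly one of U,X is true; then AND with D.

True


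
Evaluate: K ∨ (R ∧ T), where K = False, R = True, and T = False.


K = False, R = True, T = False
Step 1: R ∧ T = True AND False = False
Step 2: K ∨ False = False OR False = False
AND evaluated first (higher precedence); then OR applied.

False


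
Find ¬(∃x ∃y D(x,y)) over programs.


Original: ∃x ∃y D(x,y)
Rule: ¬∀→∃, ¬∃→∀, negate predicate.
Negation: ∀x ∀y ¬D(x,y)

∀x ∀y ¬D(x,y)


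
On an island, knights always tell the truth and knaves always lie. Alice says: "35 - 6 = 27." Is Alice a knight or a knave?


Statement: "35 - 6 = 27."
Actual: 35 - 6 = 29
Claimed: 27
Statement is FALSE → Alice lies → Knave

Knave


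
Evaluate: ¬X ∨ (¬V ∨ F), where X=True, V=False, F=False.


X = True, V = False, F = False
Expression: ¬X ∨ (¬V ∨ F)
Step 1: ¬V = NOT False = True
Step 2: ¬V ∨ F = True OR False = True
Step 3: ¬X = NOT True = False
Step 4: (False) ∨ (True) = False OR True = True

True


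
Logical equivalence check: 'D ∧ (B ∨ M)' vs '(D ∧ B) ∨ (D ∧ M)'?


Expression 1: D ∧ (B ∨ M)
Expression 2: (D ∧ B) ∨ (D ∧ M)
Truth table (D B M | Expr1 Expr2):
  T T T |   T     T
  T T F |   T     T
  T F T |   T     T
  T F F |   F     F
  F T T |   F     F
  F T F |   F     F
  F F T |   F     F
  F F F |   F     F
All 8 rows agree, so the expressions are logically equivalent.

Yes


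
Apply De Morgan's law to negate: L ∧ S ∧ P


De Morgan's law: ¬(P ∧ Q ∧ R) ≡ ¬P ∨ ¬Q ∨ ¬R
¬(L ∧ S ∧ P) = ¬L ∨ ¬S ∨ ¬P

¬L ∨ ¬S ∨ ¬P


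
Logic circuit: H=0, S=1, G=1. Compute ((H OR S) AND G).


H OR S = 0|1 = 1
1 AND 1 = 1

1


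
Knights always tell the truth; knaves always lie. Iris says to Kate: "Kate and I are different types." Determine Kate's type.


Iris says: "Kate and I are different types."
Case 1: Iris is a Knight (truth-teller)
  Statement is true → they ARE different → Kate is a Knave
Case 2: Iris is a Knave (liar)
  Statement is false → they are NOT different → Kate is a Knave
In both cases, Kate is a Knave.

Knave


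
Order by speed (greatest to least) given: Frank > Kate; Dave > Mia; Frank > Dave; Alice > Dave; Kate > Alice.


Constraints: Frank > Kate; Dave > Mia; Frank > Dave; Alice > Dave; Kate > Alice
Method: at each step, the next-highest is the one remaining person who never appears on the smaller side of a constraint between remaining people.
  Step 1: remaining {Mia, Kate, Alice, Frank, Dave}; on the smaller side: {Mia, Kate, Alice, Dave} → Frank is next (Frank > Kate; Frank > Dave).
  Step 2: remaining {Mia, Kate, Alice, Dave}; on the smaller side: {Mia, Alice, Dave} → Kate is next (Kate > Alice).
  Step 3: remaining {Mia, Alice, Dave}; on the smaller side: {Mia, Dave} → Alice is next (Alice > Dave).
  Step 4: remaining {Mia, Dave}; on the smaller side: {Mia} → Dave is next (Dave > Mia).
  Step 5: only Mia remains → lowest.
Final ranking (highest to lowest):

Frank > Kate > Alice > Dave > Mia


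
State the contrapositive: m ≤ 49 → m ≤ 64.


Original: If m ≤ 49, then m ≤ 64
Contrapositive: If ¬Q, then ¬P
Negate Q: not (m ≤ 64)
Negate P: not (m ≤ 49)

If not (m ≤ 64), then not (m ≤ 49).


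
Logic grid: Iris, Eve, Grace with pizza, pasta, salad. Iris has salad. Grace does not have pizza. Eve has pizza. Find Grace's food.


From clues:
  Eve → pizza
  Iris → salad
By elimination, Grace gets the remaining.

pasta


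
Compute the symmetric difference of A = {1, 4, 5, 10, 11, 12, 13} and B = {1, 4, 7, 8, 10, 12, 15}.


A = {1, 4, 5, 10, 11, 12, 13}
B = {1, 4, 7, 8, 10, 12, 15}
Operation: symmetric difference
In A only: [5, 11, 13], in B only: [7, 8, 15]

{5, 7, 8, 11, 13, 15}


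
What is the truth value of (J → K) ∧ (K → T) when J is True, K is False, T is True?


J = True, K = False, T = True
Step 1: J → K is false only when J=True and K=False. Result: False
Step 2: K → T is false only when K=True and T=False. Result: True
Step 3: False ∧ True = False

False


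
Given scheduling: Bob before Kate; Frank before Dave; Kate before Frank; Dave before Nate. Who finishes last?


Constraints: Bob before Kate; Frank before Dave; Kate before Frank; Dave before Nate
The last task can have nothing scheduled after it, so it must never appear on the left of a 'before'.
Tasks appearing before some other task: Bob, Frank, Kate, Dave.
The only task not in that list is Nate → it is last.

Nate


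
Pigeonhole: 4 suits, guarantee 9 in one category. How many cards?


Pigeonhole: to guarantee k in one of n categories, need (k-1)×n + 1.
k = 9, n = 4
Minimum = (9-1) × 4 + 1 = 8 × 4 + 1

33


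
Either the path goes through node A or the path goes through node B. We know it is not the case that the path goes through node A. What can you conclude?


Disjunctive syllogism: P ∨ Q, ¬P ⊢ Q
Disjunction: the path goes through node A ∨ the path goes through node B
We know it is not the case that the path goes through node A.
By disjunctive syllogism, the other disjunct must be true.

The path goes through node B


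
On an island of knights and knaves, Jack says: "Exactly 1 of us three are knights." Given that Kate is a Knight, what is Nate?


Jack claims exactly 1 knights among Jack, Kate, Nate.
Given: Kate is a Knight.

Case 1: Jack is a Knight (tells truth)
  Then exactly 1 of the three are knights.
  Counting Jack, Kate: 2 knight(s) so far. Need -1 more → impossible.
Case 2: Jack is a Knave (lies)
  Then the count is NOT 1.
  If Nate = Knave, count = 1 = 1 → claim would be true, contradicts lie.
  If Nate = Knight, count = 2 ≠ 1 → lie confirmed ✓

Nate is a Knight.

Knight


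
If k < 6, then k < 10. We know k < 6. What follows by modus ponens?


Modus ponens: P → Q, P ⊢ Q
P: k < 6
Q: k < 10
We have P → Q and P is true.
By modus ponens, Q must be true.

k < 10


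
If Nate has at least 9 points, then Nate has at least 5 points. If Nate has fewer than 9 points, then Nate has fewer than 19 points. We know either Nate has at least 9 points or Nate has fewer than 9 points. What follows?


Constructive dilemma: (P → Q) ∧ (R → S), P ∨ R ⊢ Q ∨ S
Premise 1: Nate has at least 9 points → Nate has at least 5 points
Premise 2: Nate has fewer than 9 points → Nate has fewer than 19 points
Premise 3: Nate has at least 9 points ∨ Nate has fewer than 9 points
Case 1: Assuming Nate has at least 9 points, then by Premise 1, Nate has at least 5 points.
Case 2: Assuming Nate has fewer than 9 points, then by Premise 2, Nate has fewer than 19 points.
Since one of Nate has at least 9 points or Nate has fewer than 9 points must hold, we get Nate has at least 5 points or Nate has fewer than 19 points.

Nate has at least 5 points or Nate has fewer than 19 points.


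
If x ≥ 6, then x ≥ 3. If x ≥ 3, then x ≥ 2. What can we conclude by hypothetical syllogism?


Hypothetical syllogism: P → Q, Q → R ⊢ P → R
Premise 1: x ≥ 6 → x ≥ 3
Premise 2: x ≥ 3 → x ≥ 2
Chain the implications: the middle term (x ≥ 3) links the two.
Conclusion: If x ≥ 6, then x ≥ 2.

If x ≥ 6, then x ≥ 2.


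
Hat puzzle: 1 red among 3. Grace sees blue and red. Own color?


Total red = 1, seen red = 1
Own red = 1 - 1 = 0
Grace's hat is blue.

blue


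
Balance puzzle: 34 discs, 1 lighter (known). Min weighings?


Each weighing has 3 outcomes (left heavy / balance / right heavy), so k weighings distinguish at most 3^k cases; splitting into three near-equal groups achieves this.
Need 3^k ≥ 34: 3^3 = 27 < 34 ≤ 3^4 = 81
k = ⌈log₃(34)⌉ = 4

4


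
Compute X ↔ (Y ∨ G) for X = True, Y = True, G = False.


X = True, Y = True, G = False
Step 1: Y ∨ G = True OR False = True
Step 2: X ↔ (True): true when both sides have same truth value.
Result: True ↔ True = True

True


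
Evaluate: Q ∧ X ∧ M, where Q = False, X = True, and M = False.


Q = False, X = True, M = False
Step 1: Q ∧ X = False AND True = False
Step 2: (False) ∧ M = (False) AND False = False
AND is true only when ALL operands are true.

False


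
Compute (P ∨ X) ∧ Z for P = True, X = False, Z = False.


P = True, X = False, Z = False
Step 1: P ∨ X = True OR False = True
Step 2: True ∧ Z = True AND False = False
OR is true when at least one operand is true; AND requires both.

False


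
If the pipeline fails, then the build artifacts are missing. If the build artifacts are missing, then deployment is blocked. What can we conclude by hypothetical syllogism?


Hypothetical syllogism: P → Q, Q → R ⊢ P → R
Premise 1: the pipeline fails → the build artifacts are missing
Premise 2: the build artifacts are missing → deployment is blocked
Chain the implications: the middle term (the build artifacts are missing) links the two.
Conclusion: If the pipeline fails, then deployment is blocked.

If the pipeline fails, then deployment is blocked.


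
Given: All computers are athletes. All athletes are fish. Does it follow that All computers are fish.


Premise 1: All computers are athletes.
Premise 2: All athletes are fish.
Conclusion: All computers are fish.
Barbara syllogism (AAA-1): All A are B, All B are C → All A are C.
Middle term (athletes) distributed in premise 2.

Valid


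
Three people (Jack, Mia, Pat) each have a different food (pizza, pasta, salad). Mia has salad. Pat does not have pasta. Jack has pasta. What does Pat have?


From clues:
  Mia → salad
  Jack → pasta
By elimination, Pat gets the remaining.

pizza


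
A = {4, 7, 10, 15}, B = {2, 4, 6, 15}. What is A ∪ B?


A = {4, 7, 10, 15}
B = {2, 4, 6, 15}
Operation: union
All elements combined: 2, 4, 6, 7, 10, 15

{2, 4, 6, 7, 10, 15}


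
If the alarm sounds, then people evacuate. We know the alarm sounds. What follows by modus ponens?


Modus ponens: P → Q, P ⊢ Q
P: the alarm sounds
Q: people evacuate
We have P → Q and P is true.
By modus ponens, Q must be true.

People evacuate


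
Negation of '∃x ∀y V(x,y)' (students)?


Original: ∃x ∀y V(x,y)
Rule: ¬∀→∃, ¬∃→∀, negate predicate.
Negation: ∀x ∃y ¬V(x,y)

∀x ∃y ¬V(x,y)


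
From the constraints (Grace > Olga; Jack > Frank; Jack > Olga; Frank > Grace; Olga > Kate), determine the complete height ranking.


Constraints: Grace > Olga; Jack > Frank; Jack > Olga; Frank > Grace; Olga > Kate
Method: at each step, the next-highest is the one remaining person who never appears on the smaller side of a constraint between remaining people.
  Step 1: remaining {Frank, Kate, Grace, Olga, Jack}; on the smaller side: {Frank, Kate, Grace, Olga} → Jack is next (Jack > Frank; Jack > Olga).
  Step 2: remaining {Frank, Kate, Grace, Olga}; on the smaller side: {Kate, Grace, Olga} → Frank is next (Frank > Grace).
  Step 3: remaining {Kate, Grace, Olga}; on the smaller side: {Kate, Olga} → Grace is next (Grace > Olga).
  Step 4: remaining {Kate, Olga}; on the smaller side: {Kate} → Olga is next (Olga > Kate).
  Step 5: only Kate remains → lowest.
Final ranking (highest to lowest):

Jack > Frank > Grace > Olga > Kate


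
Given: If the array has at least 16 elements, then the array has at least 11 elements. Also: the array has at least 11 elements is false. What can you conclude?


Modus tollens: P → Q, ¬Q ⊢ ¬P
P: the array has at least 16 elements
Q: the array has at least 11 elements
We have P → Q and Q is false.
By modus tollens, P must be false.

It is not the case that the array has at least 16 elements


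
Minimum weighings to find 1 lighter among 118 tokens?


Each weighing has 3 outcomes (left heavy / balance / right heavy), so k weighings distinguish at most 3^k cases; splitting into three near-equal groups achieves this.
Need 3^k ≥ 118: 3^4 = 81 < 118 ≤ 3^5 = 243
k = ⌈log₃(118)⌉ = 5

5


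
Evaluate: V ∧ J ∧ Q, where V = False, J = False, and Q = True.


V = False, J = False, Q = True
Step 1: V ∧ J = False AND False = False
Step 2: (False) ∧ Q = (False) AND True = False
AND is true only when ALL operands are true.

False


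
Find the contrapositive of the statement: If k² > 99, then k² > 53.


Original: If k² > 99, then k² > 53
Contrapositive: If ¬Q, then ¬P
Negate Q: not (k² > 53)
Negate P: not (k² > 99)

If not (k² > 53), then not (k² > 99).


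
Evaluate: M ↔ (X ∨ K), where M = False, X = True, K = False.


M = False, X = True, K = False
Step 1: X ∨ K = True OR False = True
Step 2: M ↔ (True): true when both sides have same truth value.
Result: False ↔ True = False

False


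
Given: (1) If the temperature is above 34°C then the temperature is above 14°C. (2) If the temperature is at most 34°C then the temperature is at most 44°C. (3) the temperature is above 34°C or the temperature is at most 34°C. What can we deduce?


Constructive dilemma: (P → Q) ∧ (R → S), P ∨ R ⊢ Q ∨ S
Premise 1: the temperature is above 34°C → the temperature is above 14°C
Premise 2: the temperature is at most 34°C → the temperature is at most 44°C
Premise 3: the temperature is above 34°C ∨ the temperature is at most 34°C
Case 1: Assuming the temperature is above 34°C, then by Premise 1, the temperature is above 14°C.
Case 2: Assuming the temperature is at most 34°C, then by Premise 2, the temperature is at most 44°C.
Since one of the temperature is above 34°C or the temperature is at most 34°C must hold, we get the temperature is above 14°C or the temperature is at most 44°C.

The temperature is above 14°C or the temperature is at most 44°C.


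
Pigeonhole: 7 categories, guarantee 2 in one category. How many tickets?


Pigeonhole: to guarantee k in one of n categories, need (k-1)×n + 1.
k = 2, n = 7
Minimum = (2-1) × 7 + 1 = 1 × 7 + 1

8


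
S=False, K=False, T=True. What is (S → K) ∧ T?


S = False, K = False, T = True
Expression: (S → K) ∧ T
Step 1: S → K = False → False (false only if S=True, K=False) = True
Step 2: (True) ∧ T = True AND True = True

True


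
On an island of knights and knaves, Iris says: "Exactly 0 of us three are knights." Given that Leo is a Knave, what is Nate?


Iris claims exactly 0 knights among Iris, Leo, Nate.
Given: Leo is a Knave.

Case 1: Iris is a Knight (tells truth)
  Then exactly 0 of the three are knights.
  Counting Iris, Leo: 1 knight(s) so far. Need -1 more → impossible.
Case 2: Iris is a Knave (lies)
  Then the count is NOT 0.
  If Nate = Knave, count = 0 = 0 → claim would be true, contradicts lie.
  If Nate = Knight, count = 1 ≠ 0 → lie confirmed ✓

Nate is a Knight.

Knight


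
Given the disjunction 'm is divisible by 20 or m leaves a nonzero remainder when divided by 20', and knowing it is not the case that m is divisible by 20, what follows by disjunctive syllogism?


Disjunctive syllogism: P ∨ Q, ¬P ⊢ Q
Disjunction: m is divisible by 20 ∨ m leaves a nonzero remainder when divided by 20
We know it is not the case that m is divisible by 20.
By disjunctive syllogism, the other disjunct must be true.

m leaves a nonzero remainder when divided by 20


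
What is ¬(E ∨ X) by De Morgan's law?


De Morgan's law: ¬(P ∨ Q) ≡ ¬P ∧ ¬Q
¬(E ∨ X) = ¬E ∧ ¬X

¬E ∧ ¬X


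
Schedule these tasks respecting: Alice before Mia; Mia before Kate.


Constraints: Alice before Mia; Mia before Kate
Method: repeatedly schedule the remaining task that has no remaining task required before it.
  Step 1: remaining {Kate, Mia, Alice}; every task except Alice still has a predecessor pending → schedule Alice.
  Step 2: remaining {Kate, Mia}; every task except Mia still has a predecessor pending → schedule Mia.
  Step 3: only Kate remains → schedule Kate.
Resulting order:

Alice → Mia → Kate


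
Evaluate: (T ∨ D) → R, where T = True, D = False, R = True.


T = True, D = False, R = True
Step 1: T ∨ D = True OR False = True
Step 2: (True) → R: false only when antecedent=True and R=False.
Result: True

True


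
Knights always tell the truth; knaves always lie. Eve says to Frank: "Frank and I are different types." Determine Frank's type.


Eve says: "Frank and I are different types."
Case 1: Eve is a Knight (truth-teller)
  Statement is true → they ARE different → Frank is a Knave
Case 2: Eve is a Knave (liar)
  Statement is false → they are NOT different → Frank is a Knave
In both cases, Frank is a Knave.

Knave


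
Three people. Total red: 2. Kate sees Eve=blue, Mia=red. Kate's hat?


Total red = 2, seen red = 1
Own red = 2 - 1 = 1
Kate's hat is red.

red


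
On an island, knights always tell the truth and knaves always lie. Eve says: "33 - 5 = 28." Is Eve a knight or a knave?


Statement: "33 - 5 = 28."
Actual: 33 - 5 = 28
Claimed: 28
Statement is TRUE → Eve tells the truth → Knight

Knight


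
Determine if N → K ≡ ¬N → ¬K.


Expression 1: N → K
Expression 2: ¬N → ¬K
Truth table (N K | Expr1 Expr2):
  T T |   T     T
  T F |   F     T   ← differ
  F T |   T     F   ← differ
  F F |   T     T
Counterexample: N=T, K=F gives Expr1 = F but Expr2 = T, so the expressions are NOT logically equivalent.

No


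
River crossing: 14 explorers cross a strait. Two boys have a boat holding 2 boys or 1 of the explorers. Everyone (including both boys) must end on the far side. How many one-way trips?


Per crossing of one of the explorers: boys→, one←, one of the explorers→, one← = 4 trips
14 × 4 = 56, + 1 final boys→ = 57
Minimum trips = 57

57


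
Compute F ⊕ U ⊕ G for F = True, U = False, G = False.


F = True, U = False, G = False
Step 1: F ⊕ U = True XOR False = True
Step 2: True ⊕ G = True XOR False = True
XOR is true when an odd number of operands are true.

True


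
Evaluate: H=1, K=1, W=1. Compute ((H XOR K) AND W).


H XOR K = 1^1 = 0
0 AND 1 = 0

0


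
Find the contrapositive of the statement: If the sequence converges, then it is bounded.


Original: If the sequence converges, then it is bounded
Contrapositive: If ¬Q, then ¬P
Negate Q: not (it is bounded)
Negate P: not (the sequence converges)

If not (it is bounded), then not (the sequence converges).


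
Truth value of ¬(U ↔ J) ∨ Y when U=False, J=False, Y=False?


U = False, J = False, Y = False
Expression: ¬(U ↔ J) ∨ Y
Step 1: U ↔ J = (False iff False) = True
Step 2: ¬(U ↔ J) = NOT True = False
Step 3: (False) ∨ Y = False OR False = False

False


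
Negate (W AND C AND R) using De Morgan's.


De Morgan's law: ¬(P ∧ Q ∧ R) ≡ ¬P ∨ ¬Q ∨ ¬R
¬(W ∧ C ∧ R) = ¬W ∨ ¬C ∨ ¬R

¬W ∨ ¬C ∨ ¬R


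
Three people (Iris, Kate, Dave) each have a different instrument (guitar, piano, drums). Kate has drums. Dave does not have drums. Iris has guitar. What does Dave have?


From clues:
  Kate → drums
  Iris → guitar
By elimination, Dave gets the remaining.

piano


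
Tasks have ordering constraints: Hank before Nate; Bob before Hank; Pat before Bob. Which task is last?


Constraints: Hank before Nate; Bob before Hank; Pat before Bob
The last task can have nothing scheduled after it, so it must never appear on the left of a 'before'.
Tasks appearing before some other task: Hank, Bob, Pat.
The only task not in that list is Nate → it is last.

Nate


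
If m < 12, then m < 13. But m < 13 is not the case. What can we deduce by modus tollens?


Modus tollens: P → Q, ¬Q ⊢ ¬P
P: m < 12
Q: m < 13
We have P → Q and Q is false.
By modus tollens, P must be false.

It is not the case that m < 12


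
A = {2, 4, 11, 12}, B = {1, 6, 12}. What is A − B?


A = {2, 4, 11, 12}
B = {1, 6, 12}
Operation: difference A − B
In A but not B: 2, 4, 11

{2, 4, 11}


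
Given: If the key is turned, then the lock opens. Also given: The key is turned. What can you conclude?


Modus ponens: P → Q, P ⊢ Q
P: the key is turned
Q: the lock opens
We have P → Q and P is true.
By modus ponens, Q must be true.

The lock opens


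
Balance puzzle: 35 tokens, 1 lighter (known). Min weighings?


Each weighing has 3 outcomes (left heavy / balance / right heavy), so k weighings distinguish at most 3^k cases; splitting into three near-equal groups achieves this.
Need 3^k ≥ 35: 3^3 = 27 < 35 ≤ 3^4 = 81
k = ⌈log₃(35)⌉ = 4

4


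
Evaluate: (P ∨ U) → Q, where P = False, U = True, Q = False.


P = False, U = True, Q = False
Step 1: P ∨ U = False OR True = True
Step 2: (True) → Q: false only when antecedent=True and Q=False.
Result: False

False


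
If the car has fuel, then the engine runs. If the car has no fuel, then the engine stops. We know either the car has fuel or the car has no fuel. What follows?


Constructive dilemma: (P → Q) ∧ (R → S), P ∨ R ⊢ Q ∨ S
Premise 1: the car has fuel → the engine runs
Premise 2: the car has no fuel → the engine stops
Premise 3: the car has fuel ∨ the car has no fuel
Case 1: Assuming the car has fuel, then by Premise 1, the engine runs.
Case 2: Assuming the car has no fuel, then by Premise 2, the engine stops.
Since one of the car has fuel or the car has no fuel must hold, we get the engine runs or the engine stops.

The engine runs or the engine stops.


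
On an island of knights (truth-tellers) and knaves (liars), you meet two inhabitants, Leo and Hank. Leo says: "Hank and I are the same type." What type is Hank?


Leo says: "Hank and I are the same type."
Case 1: Leo is a Knight (truth-teller)
  Statement is true → they ARE the same → Hank is also a Knight
Case 2: Leo is a Knave (liar)
  Statement is false → they are NOT the same → Hank is a Knight
In both cases, Hank is a Knight.

Knight


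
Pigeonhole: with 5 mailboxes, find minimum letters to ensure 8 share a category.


Pigeonhole: to guarantee k in one of n categories, need (k-1)×n + 1.
k = 8, n = 5
Minimum = (8-1) × 5 + 1 = 7 × 5 + 1

36


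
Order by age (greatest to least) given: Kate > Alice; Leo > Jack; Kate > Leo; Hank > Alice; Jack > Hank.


Constraints: Kate > Alice; Leo > Jack; Kate > Leo; Hank > Alice; Jack > Hank
Method: at each step, the next-highest is the one remaining person who never appears on the smaller side of a constraint between remaining people.
  Step 1: remaining {Kate, Leo, Alice, Hank, Jack}; on the smaller side: {Leo, Alice, Hank, Jack} → Kate is next (Kate > Alice; Kate > Leo).
  Step 2: remaining {Leo, Alice, Hank, Jack}; on the smaller side: {Alice, Hank, Jack} → Leo is next (Leo > Jack).
  Step 3: remaining {Alice, Hank, Jack}; on the smaller side: {Alice, Hank} → Jack is next (Jack > Hank).
  Step 4: remaining {Alice, Hank}; on the smaller side: {Alice} → Hank is next (Hank > Alice).
  Step 5: only Alice remains → lowest.
Final ranking (highest to lowest):

Kate > Leo > Jack > Hank > Alice


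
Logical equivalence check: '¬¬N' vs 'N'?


Expression 1: ¬¬N
Expression 2: N
Truth table (N | Expr1 Expr2):
  T |   T     T
  F |   F     F
All 2 rows agree, so the expressions are logically equivalent.

Yes


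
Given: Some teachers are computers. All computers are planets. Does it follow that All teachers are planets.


Premise 1: Some teachers are computers.
Premise 2: All computers are planets.
Conclusion: All teachers are planets.
Fallacy: illicit minor. The minor term (teachers) is distributed in the conclusion ('All teachers ...') but undistributed in its premise ('Some teachers are computers' doesn't cover all teachers).
Only 'Some teachers are planets' follows, not 'All'.

Invalid


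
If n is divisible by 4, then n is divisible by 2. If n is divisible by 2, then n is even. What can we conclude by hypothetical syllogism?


Hypothetical syllogism: P → Q, Q → R ⊢ P → R
Premise 1: n is divisible by 4 → n is divisible by 2
Premise 2: n is divisible by 2 → n is even
Chain the implications: the middle term (n is divisible by 2) links the two.
Conclusion: If n is divisible by 4, then n is even.

If n is divisible by 4, then n is even.


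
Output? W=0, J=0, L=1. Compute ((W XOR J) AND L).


W XOR J = 0^0 = 0
0 AND 1 = 0

0


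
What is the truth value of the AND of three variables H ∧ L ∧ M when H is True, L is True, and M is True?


H = True, L = True, M = True
Step 1: H ∧ L = True AND True = True
Step 2: (True) ∧ M = (True) AND True = True
AND is true only when ALL operands are true.

True


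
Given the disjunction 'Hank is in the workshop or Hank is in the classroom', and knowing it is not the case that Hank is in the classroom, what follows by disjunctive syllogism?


Disjunctive syllogism: P ∨ Q, ¬P ⊢ Q
Disjunction: Hank is in the workshop ∨ Hank is in the classroom
We know it is not the case that Hank is in the classroom.
By disjunctive syllogism, the other disjunct must be true.

Hank is in the workshop


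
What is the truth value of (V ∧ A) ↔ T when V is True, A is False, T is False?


V = True, A = False, T = False
Step 1: V ∧ A = True AND False = False
Step 2: (False) ↔ T: true when both sides have same truth value.
Result: False ↔ False = True

True


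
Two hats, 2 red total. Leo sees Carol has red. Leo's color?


Total red = 2, Carol = red
Red accounted for: 1
Remaining for Leo: 1
Leo's hat is red.

red


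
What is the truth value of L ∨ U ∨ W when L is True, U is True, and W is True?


L = True, U = True, W = True
Step 1: L ∨ U = True OR True = True
Step 2: True ∨ W = True OR True = True
OR is true when at least one operand is true.

True


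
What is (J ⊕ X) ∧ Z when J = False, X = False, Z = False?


J = False, X = False, Z = False
Step 1: J ⊕ X = False XOR False = False
Step 2: False ∧ Z = False AND False = False
XOR true when exactly one of J,X is true; then AND with Z.

False


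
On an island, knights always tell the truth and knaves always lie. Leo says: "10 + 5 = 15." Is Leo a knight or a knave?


Statement: "10 + 5 = 15."
Actual: 10 + 5 = 15
Claimed: 15
Statement is TRUE → Leo tells the truth → Knight

Knight


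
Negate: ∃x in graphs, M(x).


Original: ∃x M(x)
Rule: ¬∀→∃, ¬∃→∀, negate predicate.
Negation: ∀x ¬M(x)

∀x ¬M(x)


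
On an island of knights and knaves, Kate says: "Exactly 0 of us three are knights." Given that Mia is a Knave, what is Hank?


Kate claims exactly 0 knights among Kate, Mia, Hank.
Given: Mia is a Knave.

Case 1: Kate is a Knight (tells truth)
  Then exactly 0 of the three are knights.
  Counting Kate, Mia: 1 knight(s) so far. Need -1 more → impossible.
Case 2: Kate is a Knave (lies)
  Then the count is NOT 0.
  If Hank = Knave, count = 0 = 0 → claim would be true, contradicts lie.
  If Hank = Knight, count = 1 ≠ 0 → lie confirmed ✓

Hank is a Knight.

Knight


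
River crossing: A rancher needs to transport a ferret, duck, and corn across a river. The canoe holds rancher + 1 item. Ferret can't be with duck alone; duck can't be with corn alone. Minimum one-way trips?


1. rancher+duck → 2. rancher ← 3. rancher+ferret → 4. rancher+duck ← 5. rancher+corn → 6. rancher ← 7. rancher+duck →
Minimum trips = 7

7


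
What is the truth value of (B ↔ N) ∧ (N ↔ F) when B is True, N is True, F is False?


B = True, N = True, F = False
Step 1: B ↔ N is true when B and N have the same value. Result: True
Step 2: N ↔ F is true when N and F have the same value. Result: False
Step 3: True ∧ False = False

False


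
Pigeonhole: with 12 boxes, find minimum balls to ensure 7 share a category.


Pigeonhole: to guarantee k in one of n categories, need (k-1)×n + 1.
k = 7, n = 12
Minimum = (7-1) × 12 + 1 = 6 × 12 + 1

73


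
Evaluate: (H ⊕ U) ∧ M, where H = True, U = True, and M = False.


H = True, U = True, M = False
Step 1: H ⊕ U = True XOR True = False
Step 2: False ∧ M = False AND False = False
XOR true when exactly one of H,U is true; then AND with M.

False


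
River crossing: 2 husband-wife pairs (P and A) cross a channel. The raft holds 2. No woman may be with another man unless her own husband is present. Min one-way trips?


Label couples P and A.
1. WP+WA → (far: WP,WA; near: HP,HA)
2. WP ←   (far: WA; near: HP,HA,WP)
3. HP+HA → (far: HP,HA,WA; near: WP)
4. HP ←   (far: HA,WA; near: HP,WP)  — HP returns, since WP is alone on near bank
5. HP+WP → (far: all four; near: empty)
Every state respects the constraint.
Minimum trips = 5

5


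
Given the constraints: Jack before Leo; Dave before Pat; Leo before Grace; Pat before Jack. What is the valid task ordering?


Constraints: Jack before Leo; Dave before Pat; Leo before Grace; Pat before Jack
Method: repeatedly schedule the remaining task that has no remaining task required before it.
  Step 1: remaining {Jack, Grace, Leo, Dave, Pat}; every task except Dave still has a predecessor pending → schedule Dave.
  Step 2: remaining {Jack, Grace, Leo, Pat}; every task except Pat still has a predecessor pending → schedule Pat.
  Step 3: remaining {Jack, Grace, Leo}; every task except Jack still has a predecessor pending → schedule Jack.
  Step 4: remaining {Grace, Leo}; every task except Leo still has a predecessor pending → schedule Leo.
  Step 5: only Grace remains → schedule Grace.
Resulting order:

Dave → Pat → Jack → Leo → Grace


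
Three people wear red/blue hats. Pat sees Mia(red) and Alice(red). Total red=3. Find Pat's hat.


Total red = 3, seen red = 2
Own red = 3 - 2 = 1
Pat's hat is red.

red


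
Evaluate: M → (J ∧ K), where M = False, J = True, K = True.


M = False, J = True, K = True
Step 1: J ∧ K = True AND True = True
Step 2: M → (True): false only when M=True and consequent=False.
Result: True

True


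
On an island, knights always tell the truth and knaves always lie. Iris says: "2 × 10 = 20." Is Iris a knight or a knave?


Statement: "2 × 10 = 20."
Actual: 2 × 10 = 20
Claimed: 20
Statement is TRUE → Iris tells the truth → Knight

Knight


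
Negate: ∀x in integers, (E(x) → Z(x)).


Original: ∀x (E(x) → Z(x))
Rule: ¬∀→∃, ¬∃→∀, negate predicate.
Negation: ∃x (E(x) ∧ ¬Z(x))

∃x (E(x) ∧ ¬Z(x))


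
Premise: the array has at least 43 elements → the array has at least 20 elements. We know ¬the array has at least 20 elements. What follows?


Modus tollens: P → Q, ¬Q ⊢ ¬P
P: the array has at least 43 elements
Q: the array has at least 20 elements
We have P → Q and Q is false.
By modus tollens, P must be false.

It is not the case that the array has at least 43 elements


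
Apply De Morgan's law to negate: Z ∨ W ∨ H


De Morgan's law: ¬(P ∨ Q ∨ R) ≡ ¬P ∧ ¬Q ∧ ¬R
¬(Z ∨ W ∨ H) = ¬Z ∧ ¬W ∧ ¬H

¬Z ∧ ¬W ∧ ¬H


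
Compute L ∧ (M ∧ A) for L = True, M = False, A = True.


L = True, M = False, A = True
Step 1: M ∧ A = False AND True = False
Step 2: L ∧ False = True AND False = False
AND is true only when ALL operands are true.

False


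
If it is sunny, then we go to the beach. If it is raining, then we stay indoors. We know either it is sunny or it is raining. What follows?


Constructive dilemma: (P → Q) ∧ (R → S), P ∨ R ⊢ Q ∨ S
Premise 1: it is sunny → we go to the beach
Premise 2: it is raining → we stay indoors
Premise 3: it is sunny ∨ it is raining
Case 1: Assuming it is sunny, then by Premise 1, we go to the beach.
Case 2: Assuming it is raining, then by Premise 2, we stay indoors.
Since one of it is sunny or it is raining must hold, we get we go to the beach or we stay indoors.

We go to the beach or we stay indoors.


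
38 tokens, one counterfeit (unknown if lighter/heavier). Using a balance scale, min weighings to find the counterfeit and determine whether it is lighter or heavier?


Let n = 38. 76 possibilities (n tokens × lighter/heavier); each weighing has 3 outcomes.
Bound for k weighings: say the first weighing puts j tokens on each pan. If it tips, the 2j weighed tokens remain suspects (each with a known direction) and k-1 weighings give 3^(k-1) outcomes; 3^(k-1) is odd, so 2j ≤ 3^(k-1) - 1. If it balances, the n - 2j unweighed tokens remain with direction unknown: 2(n - 2j) ≤ 3^(k-1) - 1 by the same parity argument. Adding, n ≤ (3^(k-1) - 1) + (3^(k-1) - 1)/2 = (3^k - 3)/2, and the classical three-group strategy achieves this (3 tokens in 2 weighings, 12 in 3, 39 in 4, 120 in 5).
So we need the smallest k with (3^k - 3)/2 ≥ 38.
k = 3: (3^3 - 3)/2 = 12 < 38 ✗
k = 4: (3^4 - 3)/2 = 39 ≥ 38 ✓

4
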